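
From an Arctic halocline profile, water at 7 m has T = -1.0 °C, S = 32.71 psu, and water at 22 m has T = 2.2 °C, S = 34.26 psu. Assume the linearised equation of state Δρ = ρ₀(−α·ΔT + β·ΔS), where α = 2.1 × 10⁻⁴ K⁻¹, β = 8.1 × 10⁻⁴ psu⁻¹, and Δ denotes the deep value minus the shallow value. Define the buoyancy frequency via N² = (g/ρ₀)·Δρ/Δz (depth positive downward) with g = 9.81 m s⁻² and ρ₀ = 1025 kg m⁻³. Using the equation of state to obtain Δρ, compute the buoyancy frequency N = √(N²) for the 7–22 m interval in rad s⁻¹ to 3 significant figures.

ΔT = +3.2 K, ΔS = +1.55 psu (deep − shallow).
Δρ/ρ₀ = −αΔT + βΔS = -6.72 × 10⁻⁴ + 1.2555 × 10⁻³ = 5.835 × 10⁻⁴, so Δρ ≈ 0.5981 kg m⁻³.
N² = (g/ρ₀)·Δρ/Δz = g·(Δρ/ρ₀)/Δz = 9.81 × 5.835 × 10⁻⁴ / 15 = 3.8161 × 10⁻⁴ s⁻².
N = √(3.8161 × 10⁻⁴) = 0.019535 rad s⁻¹ ≈ 0.0195 rad s⁻¹.

0.0195 rad s⁻¹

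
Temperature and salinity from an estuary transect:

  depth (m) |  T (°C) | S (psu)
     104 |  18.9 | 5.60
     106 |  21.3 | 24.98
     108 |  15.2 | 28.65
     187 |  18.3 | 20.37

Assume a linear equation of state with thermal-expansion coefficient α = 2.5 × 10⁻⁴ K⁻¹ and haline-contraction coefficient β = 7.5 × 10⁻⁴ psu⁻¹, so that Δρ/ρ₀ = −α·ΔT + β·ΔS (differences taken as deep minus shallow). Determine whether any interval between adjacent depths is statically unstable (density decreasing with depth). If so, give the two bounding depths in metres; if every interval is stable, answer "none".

108–187 m

Evaluate Δρ/ρ₀ = −αΔT + βΔS across each adjacent pair:
  104–106 m: −αΔT+βΔS = −(2.5 × 10⁻⁴)(+2.4)+(7.5 × 10⁻⁴)(+19.38) = 0.014 → stable
  106–108 m: −αΔT+βΔS = −(2.5 × 10⁻⁴)(-6.1)+(7.5 × 10⁻⁴)(+3.67) = 4.3 × 10⁻³ → stable
  108–187 m: −αΔT+βΔS = −(2.5 × 10⁻⁴)(+3.1)+(7.5 × 10⁻⁴)(-8.28) = -7.0 × 10⁻³ → UNSTABLE
The 108–187 m interval has Δρ < 0: lighter water underlies denser water.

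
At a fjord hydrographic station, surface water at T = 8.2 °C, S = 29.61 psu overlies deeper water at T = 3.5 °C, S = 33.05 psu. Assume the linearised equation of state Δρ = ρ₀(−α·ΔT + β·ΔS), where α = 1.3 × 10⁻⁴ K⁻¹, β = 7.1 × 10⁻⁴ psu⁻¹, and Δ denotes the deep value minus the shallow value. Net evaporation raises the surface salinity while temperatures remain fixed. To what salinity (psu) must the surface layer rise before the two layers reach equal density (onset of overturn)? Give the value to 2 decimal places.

33.91 psu

Neutral buoyancy requires −α(T_deep − T_surf) + β(S_deep − S_surf′) = 0.
S_surf′ = S_deep − (α/β)·ΔT = 33.05 − (1.3 × 10⁻⁴/7.1 × 10⁻⁴)·(-4.7) = 33.9106 psu.
Increase required: 33.9106 − 29.61 = 4.3006 psu.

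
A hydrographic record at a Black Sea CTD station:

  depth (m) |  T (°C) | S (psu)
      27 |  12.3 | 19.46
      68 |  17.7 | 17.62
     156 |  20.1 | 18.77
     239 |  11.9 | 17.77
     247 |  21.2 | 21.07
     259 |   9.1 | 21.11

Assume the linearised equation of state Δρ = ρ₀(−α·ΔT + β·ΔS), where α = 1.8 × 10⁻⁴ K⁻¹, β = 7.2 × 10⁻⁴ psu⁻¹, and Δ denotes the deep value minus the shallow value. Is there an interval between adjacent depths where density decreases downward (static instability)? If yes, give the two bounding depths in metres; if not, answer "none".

27–68 m

Evaluate Δρ/ρ₀ = −αΔT + βΔS across each adjacent pair:
  27–68 m: −αΔT+βΔS = −(1.8 × 10⁻⁴)(+5.4)+(7.2 × 10⁻⁴)(-1.84) = -2.3 × 10⁻³ → UNSTABLE
  68–156 m: −αΔT+βΔS = −(1.8 × 10⁻⁴)(+2.4)+(7.2 × 10⁻⁴)(+1.15) = 4.0 × 10⁻⁴ → stable
  156–239 m: −αΔT+βΔS = −(1.8 × 10⁻⁴)(-8.2)+(7.2 × 10⁻⁴)(-1.00) = 7.6 × 10⁻⁴ → stable
  239–247 m: −αΔT+βΔS = −(1.8 × 10⁻⁴)(+9.3)+(7.2 × 10⁻⁴)(+3.30) = 7.0 × 10⁻⁴ → stable
  247–259 m: −αΔT+βΔS = −(1.8 × 10⁻⁴)(-12.1)+(7.2 × 10⁻⁴)(+0.04) = 2.2 × 10⁻³ → stable
The 27–68 m interval has Δρ < 0: lighter water underlies denser water.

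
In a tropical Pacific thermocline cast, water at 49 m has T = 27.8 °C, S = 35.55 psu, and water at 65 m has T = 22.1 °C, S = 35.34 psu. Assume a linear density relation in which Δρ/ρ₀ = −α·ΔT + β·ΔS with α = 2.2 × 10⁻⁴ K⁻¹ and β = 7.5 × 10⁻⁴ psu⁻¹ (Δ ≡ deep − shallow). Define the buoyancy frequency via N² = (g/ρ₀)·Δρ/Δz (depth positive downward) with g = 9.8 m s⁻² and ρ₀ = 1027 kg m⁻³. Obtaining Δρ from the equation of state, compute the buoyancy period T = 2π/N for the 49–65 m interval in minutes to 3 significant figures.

4.04 min

ΔT = -5.7 K, ΔS = -0.21 psu (deep − shallow).
Δρ/ρ₀ = −αΔT + βΔS = 1.254 × 10⁻³ − 1.575 × 10⁻⁴ = 1.0965 × 10⁻³, so Δρ ≈ 1.126 kg m⁻³.
N² = (g/ρ₀)·Δρ/Δz = g·(Δρ/ρ₀)/Δz = 9.8 × 1.0965 × 10⁻³ / 16 = 6.7161 × 10⁻⁴ s⁻².
N = √(6.7161 × 10⁻⁴) = 0.025915 rad s⁻¹ → T = 2π/N = 242.45 s = 4.0408 min ≈ 4.04 min.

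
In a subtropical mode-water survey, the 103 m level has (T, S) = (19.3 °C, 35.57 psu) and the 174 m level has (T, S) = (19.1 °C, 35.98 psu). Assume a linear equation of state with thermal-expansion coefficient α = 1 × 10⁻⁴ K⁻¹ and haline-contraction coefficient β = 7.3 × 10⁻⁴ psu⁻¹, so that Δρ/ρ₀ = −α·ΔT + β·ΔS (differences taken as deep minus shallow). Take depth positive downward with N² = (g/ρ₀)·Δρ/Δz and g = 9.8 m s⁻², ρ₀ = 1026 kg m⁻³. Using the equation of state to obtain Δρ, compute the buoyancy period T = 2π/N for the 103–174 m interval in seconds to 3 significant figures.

ΔT = -0.2 K, ΔS = +0.41 psu (deep − shallow).
Δρ/ρ₀ = −αΔT + βΔS = 2.00 × 10⁻⁵ + 2.993 × 10⁻⁴ = 3.193 × 10⁻⁴, so Δρ ≈ 0.3276 kg m⁻³.
N² = (g/ρ₀)·Δρ/Δz = g·(Δρ/ρ₀)/Δz = 9.8 × 3.193 × 10⁻⁴ / 71 = 4.4072 × 10⁻⁵ s⁻².
N = √(4.4072 × 10⁻⁵) = 6.6387 × 10⁻³ rad s⁻¹ → T = 2π/N = 946.45 s ≈ 946 s.

946 s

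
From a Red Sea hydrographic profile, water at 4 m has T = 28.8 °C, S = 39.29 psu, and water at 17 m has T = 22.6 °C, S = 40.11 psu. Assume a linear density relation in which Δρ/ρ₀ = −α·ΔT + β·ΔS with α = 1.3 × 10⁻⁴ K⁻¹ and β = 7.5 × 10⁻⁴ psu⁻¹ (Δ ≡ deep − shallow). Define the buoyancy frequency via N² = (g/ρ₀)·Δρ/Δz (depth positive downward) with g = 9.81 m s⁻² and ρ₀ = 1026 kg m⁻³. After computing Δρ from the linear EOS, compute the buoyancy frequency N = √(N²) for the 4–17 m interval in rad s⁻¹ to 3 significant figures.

ΔT = -6.2 K, ΔS = +0.82 psu (deep − shallow).
Δρ/ρ₀ = −αΔT + βΔS = 8.06 × 10⁻⁴ + 6.15 × 10⁻⁴ = 1.421 × 10⁻³, so Δρ ≈ 1.458 kg m⁻³.
N² = (g/ρ₀)·Δρ/Δz = g·(Δρ/ρ₀)/Δz = 9.81 × 1.421 × 10⁻³ / 13 = 1.0723 × 10⁻³ s⁻².
N = √(1.0723 × 10⁻³) = 0.032746 rad s⁻¹ ≈ 0.0327 rad s⁻¹.

0.0327 rad s⁻¹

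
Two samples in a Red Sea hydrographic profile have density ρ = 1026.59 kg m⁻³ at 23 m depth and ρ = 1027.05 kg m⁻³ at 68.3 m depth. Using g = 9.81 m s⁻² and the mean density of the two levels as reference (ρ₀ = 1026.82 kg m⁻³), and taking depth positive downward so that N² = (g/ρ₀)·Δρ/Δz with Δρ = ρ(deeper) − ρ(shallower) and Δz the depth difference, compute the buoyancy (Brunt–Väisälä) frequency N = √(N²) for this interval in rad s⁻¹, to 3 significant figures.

Δρ = 1027.05 − 1026.59 = 0.46 kg m⁻³ over Δz = 68.3 − 23 = 45.3 m.
N² = (9.81/1026.82) × (0.46/45.3) = 9.7014 × 10⁻⁵ s⁻².
N = √(9.7014 × 10⁻⁵) = 9.8496 × 10⁻³ rad s⁻¹ ≈ 9.85 × 10⁻³ rad s⁻¹.

9.85 × 10⁻³ rad s⁻¹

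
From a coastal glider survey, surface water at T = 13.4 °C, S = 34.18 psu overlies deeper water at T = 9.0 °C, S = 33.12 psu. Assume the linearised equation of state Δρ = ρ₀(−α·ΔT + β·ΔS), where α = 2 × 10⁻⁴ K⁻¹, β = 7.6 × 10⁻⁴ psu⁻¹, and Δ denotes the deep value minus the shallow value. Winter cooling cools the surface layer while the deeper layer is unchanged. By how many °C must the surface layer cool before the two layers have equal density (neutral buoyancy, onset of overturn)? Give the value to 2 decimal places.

0.37 °C

Neutral buoyancy requires Δρ = 0, i.e. −α(T_deep − T_surf′) + β(S_deep − S_surf) = 0.
T_surf′ = T_deep − (β/α)·ΔS = 9.0 − (7.6 × 10⁻⁴/2 × 10⁻⁴)·(-1.06) = 13.0280 °C.
Cooling required: 13.4 − (13.0280) = 0.3720 °C.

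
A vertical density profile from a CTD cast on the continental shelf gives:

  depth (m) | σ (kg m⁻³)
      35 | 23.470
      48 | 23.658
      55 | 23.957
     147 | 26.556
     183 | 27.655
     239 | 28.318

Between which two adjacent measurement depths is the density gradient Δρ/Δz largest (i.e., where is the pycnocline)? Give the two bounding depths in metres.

48–55 m

Compute the density gradient over each adjacent pair:
  35–48 m: Δρ/Δz = 0.188/13 = 0.014 kg m⁻⁴
  48–55 m: Δρ/Δz = 0.299/7 = 0.043 kg m⁻⁴
  55–147 m: Δρ/Δz = 2.599/92 = 0.028 kg m⁻⁴
  147–183 m: Δρ/Δz = 1.099/36 = 0.031 kg m⁻⁴
  183–239 m: Δρ/Δz = 0.663/56 = 0.012 kg m⁻⁴
The largest gradient is in the 48–55 m interval — the pycnocline.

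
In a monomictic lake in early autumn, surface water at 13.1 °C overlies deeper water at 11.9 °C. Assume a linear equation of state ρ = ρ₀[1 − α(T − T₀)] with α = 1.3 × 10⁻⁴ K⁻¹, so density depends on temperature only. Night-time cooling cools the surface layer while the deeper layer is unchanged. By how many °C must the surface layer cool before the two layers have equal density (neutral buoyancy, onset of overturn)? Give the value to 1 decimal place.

With temperature the only control, equal density requires T_surf′ = T_deep.
T_surf′ = 11.9 °C.
Cooling required: 13.1 − 11.9 = 1.2 °C.

1.2 °C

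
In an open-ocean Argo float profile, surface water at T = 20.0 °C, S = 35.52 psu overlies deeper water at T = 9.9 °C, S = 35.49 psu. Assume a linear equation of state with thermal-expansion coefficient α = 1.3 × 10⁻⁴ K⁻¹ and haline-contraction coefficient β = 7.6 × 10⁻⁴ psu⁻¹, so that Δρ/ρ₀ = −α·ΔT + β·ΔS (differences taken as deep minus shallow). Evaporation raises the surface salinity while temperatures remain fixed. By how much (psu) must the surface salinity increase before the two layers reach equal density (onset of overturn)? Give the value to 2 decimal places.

Neutral buoyancy requires −α(T_deep − T_surf) + β(S_deep − S_surf′) = 0.
S_surf′ = S_deep − (α/β)·ΔT = 35.49 − (1.3 × 10⁻⁴/7.6 × 10⁻⁴)·(-10.1) = 37.2176 psu.
Increase required: 37.2176 − 35.52 = 1.6976 psu.

1.70 psu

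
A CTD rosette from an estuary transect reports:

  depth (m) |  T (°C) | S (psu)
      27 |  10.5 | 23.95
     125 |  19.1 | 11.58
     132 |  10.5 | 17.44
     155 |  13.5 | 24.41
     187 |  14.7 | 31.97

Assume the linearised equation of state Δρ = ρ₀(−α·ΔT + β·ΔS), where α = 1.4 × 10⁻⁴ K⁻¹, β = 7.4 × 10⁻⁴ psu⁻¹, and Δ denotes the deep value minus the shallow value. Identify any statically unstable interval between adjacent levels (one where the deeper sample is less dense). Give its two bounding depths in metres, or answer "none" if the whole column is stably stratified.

Evaluate Δρ/ρ₀ = −αΔT + βΔS across each adjacent pair:
  27–125 m: −αΔT+βΔS = −(1.4 × 10⁻⁴)(+8.6)+(7.4 × 10⁻⁴)(-12.37) = -0.010 → UNSTABLE
  125–132 m: −αΔT+βΔS = −(1.4 × 10⁻⁴)(-8.6)+(7.4 × 10⁻⁴)(+5.86) = 5.5 × 10⁻³ → stable
  132–155 m: −αΔT+βΔS = −(1.4 × 10⁻⁴)(+3.0)+(7.4 × 10⁻⁴)(+6.97) = 4.7 × 10⁻³ → stable
  155–187 m: −αΔT+βΔS = −(1.4 × 10⁻⁴)(+1.2)+(7.4 × 10⁻⁴)(+7.56) = 5.4 × 10⁻³ → stable
The 27–125 m interval has Δρ < 0: lighter water underlies denser water.

27–125 m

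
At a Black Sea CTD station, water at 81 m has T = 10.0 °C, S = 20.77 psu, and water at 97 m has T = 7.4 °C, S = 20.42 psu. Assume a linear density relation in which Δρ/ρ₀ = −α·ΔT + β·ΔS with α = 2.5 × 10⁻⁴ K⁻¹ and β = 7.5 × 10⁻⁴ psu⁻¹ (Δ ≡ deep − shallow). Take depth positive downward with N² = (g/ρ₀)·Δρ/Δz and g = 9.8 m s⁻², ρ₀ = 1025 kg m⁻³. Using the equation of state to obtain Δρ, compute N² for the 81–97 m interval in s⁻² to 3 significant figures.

ΔT = -2.6 K, ΔS = -0.35 psu (deep − shallow).
Δρ/ρ₀ = −αΔT + βΔS = 6.50 × 10⁻⁴ − 2.625 × 10⁻⁴ = 3.875 × 10⁻⁴, so Δρ ≈ 0.3972 kg m⁻³.
N² = (g/ρ₀)·Δρ/Δz = g·(Δρ/ρ₀)/Δz = 9.8 × 3.875 × 10⁻⁴ / 16 = 2.3734 × 10⁻⁴ s⁻² ≈ 2.37 × 10⁻⁴ s⁻².

2.37 × 10⁻⁴ s⁻²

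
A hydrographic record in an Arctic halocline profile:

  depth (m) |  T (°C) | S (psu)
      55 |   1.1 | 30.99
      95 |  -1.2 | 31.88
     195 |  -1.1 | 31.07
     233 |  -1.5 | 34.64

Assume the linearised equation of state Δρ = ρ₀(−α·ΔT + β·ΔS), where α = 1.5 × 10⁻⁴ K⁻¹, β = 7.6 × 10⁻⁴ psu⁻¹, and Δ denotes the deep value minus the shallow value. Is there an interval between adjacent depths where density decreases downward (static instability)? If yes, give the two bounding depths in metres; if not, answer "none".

Evaluate Δρ/ρ₀ = −αΔT + βΔS across each adjacent pair:
  55–95 m: −αΔT+βΔS = −(1.5 × 10⁻⁴)(-2.3)+(7.6 × 10⁻⁴)(+0.89) = 1.0 × 10⁻³ → stable
  95–195 m: −αΔT+βΔS = −(1.5 × 10⁻⁴)(+0.1)+(7.6 × 10⁻⁴)(-0.81) = -6.3 × 10⁻⁴ → UNSTABLE
  195–233 m: −αΔT+βΔS = −(1.5 × 10⁻⁴)(-0.4)+(7.6 × 10⁻⁴)(+3.57) = 2.8 × 10⁻³ → stable
The 95–195 m interval has Δρ < 0: lighter water underlies denser water.

95–195 m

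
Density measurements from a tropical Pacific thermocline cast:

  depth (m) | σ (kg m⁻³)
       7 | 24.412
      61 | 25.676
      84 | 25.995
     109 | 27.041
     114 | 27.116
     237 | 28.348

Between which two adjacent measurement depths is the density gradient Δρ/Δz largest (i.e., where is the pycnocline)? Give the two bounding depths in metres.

Compute the density gradient over each adjacent pair:
  7–61 m: Δρ/Δz = 1.264/54 = 0.023 kg m⁻⁴
  61–84 m: Δρ/Δz = 0.319/23 = 0.014 kg m⁻⁴
  84–109 m: Δρ/Δz = 1.046/25 = 0.042 kg m⁻⁴
  109–114 m: Δρ/Δz = 0.075/5 = 0.015 kg m⁻⁴
  114–237 m: Δρ/Δz = 1.232/123 = 0.010 kg m⁻⁴
The largest gradient is in the 84–109 m interval — the pycnocline.

84–109 m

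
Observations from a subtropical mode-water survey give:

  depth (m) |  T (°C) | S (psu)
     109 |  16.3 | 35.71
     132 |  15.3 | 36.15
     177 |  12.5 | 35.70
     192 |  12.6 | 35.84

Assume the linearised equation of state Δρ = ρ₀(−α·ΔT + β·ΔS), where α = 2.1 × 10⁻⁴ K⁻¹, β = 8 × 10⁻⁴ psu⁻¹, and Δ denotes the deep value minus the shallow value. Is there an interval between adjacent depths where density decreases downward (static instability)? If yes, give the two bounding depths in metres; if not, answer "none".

Evaluate Δρ/ρ₀ = −αΔT + βΔS across each adjacent pair:
  109–132 m: −αΔT+βΔS = −(2.1 × 10⁻⁴)(-1.0)+(8 × 10⁻⁴)(+0.44) = 5.6 × 10⁻⁴ → stable
  132–177 m: −αΔT+βΔS = −(2.1 × 10⁻⁴)(-2.8)+(8 × 10⁻⁴)(-0.45) = 2.3 × 10⁻⁴ → stable
  177–192 m: −αΔT+βΔS = −(2.1 × 10⁻⁴)(+0.1)+(8 × 10⁻⁴)(+0.14) = 9.1 × 10⁻⁵ → stable
Every interval has Δρ > 0: the column is stably stratified throughout.

none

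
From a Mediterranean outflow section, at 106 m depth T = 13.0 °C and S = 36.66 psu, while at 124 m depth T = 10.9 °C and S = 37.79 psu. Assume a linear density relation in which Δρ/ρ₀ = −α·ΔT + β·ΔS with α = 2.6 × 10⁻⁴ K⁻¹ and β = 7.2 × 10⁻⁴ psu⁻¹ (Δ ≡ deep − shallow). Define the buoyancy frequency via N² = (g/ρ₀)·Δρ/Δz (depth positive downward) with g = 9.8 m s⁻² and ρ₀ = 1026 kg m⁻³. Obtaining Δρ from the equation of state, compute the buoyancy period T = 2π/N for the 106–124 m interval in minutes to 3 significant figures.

3.85 min

ΔT = -2.1 K, ΔS = +1.13 psu (deep − shallow).
Δρ/ρ₀ = −αΔT + βΔS = 5.46 × 10⁻⁴ + 8.136 × 10⁻⁴ = 1.3596 × 10⁻³, so Δρ ≈ 1.395 kg m⁻³.
N² = (g/ρ₀)·Δρ/Δz = g·(Δρ/ρ₀)/Δz = 9.8 × 1.3596 × 10⁻³ / 18 = 7.4023 × 10⁻⁴ s⁻².
N = √(7.4023 × 10⁻⁴) = 0.027207 rad s⁻¹ → T = 2π/N = 230.94 s = 3.8490 min ≈ 3.85 min.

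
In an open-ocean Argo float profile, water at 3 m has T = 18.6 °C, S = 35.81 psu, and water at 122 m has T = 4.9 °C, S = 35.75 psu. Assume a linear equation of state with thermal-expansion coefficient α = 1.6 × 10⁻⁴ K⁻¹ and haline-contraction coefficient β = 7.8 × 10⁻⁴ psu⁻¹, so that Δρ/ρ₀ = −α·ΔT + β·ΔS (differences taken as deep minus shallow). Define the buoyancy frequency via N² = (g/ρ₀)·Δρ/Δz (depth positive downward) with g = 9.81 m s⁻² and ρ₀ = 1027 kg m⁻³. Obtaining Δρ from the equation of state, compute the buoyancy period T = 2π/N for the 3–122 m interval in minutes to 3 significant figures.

7.87 min

ΔT = -13.7 K, ΔS = -0.06 psu (deep − shallow).
Δρ/ρ₀ = −αΔT + βΔS = 2.192 × 10⁻³ − 4.68 × 10⁻⁵ = 2.1452 × 10⁻³, so Δρ ≈ 2.203 kg m⁻³.
N² = (g/ρ₀)·Δρ/Δz = g·(Δρ/ρ₀)/Δz = 9.81 × 2.1452 × 10⁻³ / 119 = 1.7684 × 10⁻⁴ s⁻².
N = √(1.7684 × 10⁻⁴) = 0.013298 rad s⁻¹ → T = 2π/N = 472.49 s = 7.8748 min ≈ 7.87 min.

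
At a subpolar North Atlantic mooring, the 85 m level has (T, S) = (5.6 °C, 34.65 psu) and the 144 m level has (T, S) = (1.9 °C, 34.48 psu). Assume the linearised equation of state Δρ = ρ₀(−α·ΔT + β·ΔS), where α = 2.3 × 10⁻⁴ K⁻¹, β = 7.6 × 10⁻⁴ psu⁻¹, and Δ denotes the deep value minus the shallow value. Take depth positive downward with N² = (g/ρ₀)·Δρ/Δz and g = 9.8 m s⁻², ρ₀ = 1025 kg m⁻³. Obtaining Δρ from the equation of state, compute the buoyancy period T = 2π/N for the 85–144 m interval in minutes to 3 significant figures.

ΔT = -3.7 K, ΔS = -0.17 psu (deep − shallow).
Δρ/ρ₀ = −αΔT + βΔS = 8.51 × 10⁻⁴ − 1.292 × 10⁻⁴ = 7.218 × 10⁻⁴, so Δρ ≈ 0.7398 kg m⁻³.
N² = (g/ρ₀)·Δρ/Δz = g·(Δρ/ρ₀)/Δz = 9.8 × 7.218 × 10⁻⁴ / 59 = 1.1989 × 10⁻⁴ s⁻².
N = √(1.1989 × 10⁻⁴) = 0.010949 rad s⁻¹ → T = 2π/N = 573.86 s = 9.5643 min ≈ 9.56 min.

9.56 min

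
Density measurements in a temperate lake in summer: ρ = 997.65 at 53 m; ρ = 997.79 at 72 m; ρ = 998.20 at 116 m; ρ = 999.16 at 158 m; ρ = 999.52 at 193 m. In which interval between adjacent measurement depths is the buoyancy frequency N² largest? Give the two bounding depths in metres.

Compute the density gradient over each adjacent pair:
  53–72 m: Δρ/Δz = 0.14/19 = 7.4 × 10⁻³ kg m⁻⁴
  72–116 m: Δρ/Δz = 0.41/44 = 9.3 × 10⁻³ kg m⁻⁴
  116–158 m: Δρ/Δz = 0.96/42 = 0.023 kg m⁻⁴
  158–193 m: Δρ/Δz = 0.36/35 = 0.010 kg m⁻⁴
The largest gradient is in the 116–158 m interval — the pycnocline.

116–158 m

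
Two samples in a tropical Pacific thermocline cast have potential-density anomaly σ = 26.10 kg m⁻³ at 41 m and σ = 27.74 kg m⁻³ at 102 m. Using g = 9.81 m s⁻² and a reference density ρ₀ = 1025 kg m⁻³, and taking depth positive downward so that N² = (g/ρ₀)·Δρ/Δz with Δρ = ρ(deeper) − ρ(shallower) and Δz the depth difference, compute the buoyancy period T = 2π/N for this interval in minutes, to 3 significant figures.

6.53 min

Δρ = 1027.74 − 1026.10 = 1.64 kg m⁻³ over Δz = 102 − 41 = 61 m.
N² = (9.81/1025) × (1.64/61) = 2.5731 × 10⁻⁴ s⁻².
N = √(2.5731 × 10⁻⁴) = 0.016041 rad s⁻¹, so T = 2π/N = 391.70 s = 6.5283 min ≈ 6.53 min.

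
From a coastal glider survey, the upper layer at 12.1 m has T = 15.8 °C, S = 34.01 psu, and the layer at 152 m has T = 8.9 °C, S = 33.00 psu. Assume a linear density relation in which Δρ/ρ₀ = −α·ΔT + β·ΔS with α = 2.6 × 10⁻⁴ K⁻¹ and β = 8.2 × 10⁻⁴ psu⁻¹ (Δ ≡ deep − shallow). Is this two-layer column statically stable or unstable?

ΔT = 8.9 − 15.8 = -6.9 K and ΔS = 33.00 − 34.01 = -1.01 psu (deep − shallow).
−αΔT = 1.794 × 10⁻³; βΔS = -8.282 × 10⁻⁴; sum Δρ/ρ₀ = 9.658 × 10⁻⁴.
Δρ/ρ₀ > 0, so Δρ > 0: deeper water is denser → statically stable.

stable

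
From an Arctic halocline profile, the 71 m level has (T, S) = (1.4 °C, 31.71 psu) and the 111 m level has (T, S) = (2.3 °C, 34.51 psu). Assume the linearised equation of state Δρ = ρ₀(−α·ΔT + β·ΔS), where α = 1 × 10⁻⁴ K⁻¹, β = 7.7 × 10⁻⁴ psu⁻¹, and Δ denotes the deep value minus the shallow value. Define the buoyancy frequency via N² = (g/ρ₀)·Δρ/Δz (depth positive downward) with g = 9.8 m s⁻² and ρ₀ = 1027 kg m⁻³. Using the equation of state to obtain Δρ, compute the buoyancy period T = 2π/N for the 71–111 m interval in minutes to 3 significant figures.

4.65 min

ΔT = +0.9 K, ΔS = +2.80 psu (deep − shallow).
Δρ/ρ₀ = −αΔT + βΔS = -9.00 × 10⁻⁵ + 2.156 × 10⁻³ = 2.066 × 10⁻³, so Δρ ≈ 2.122 kg m⁻³.
N² = (g/ρ₀)·Δρ/Δz = g·(Δρ/ρ₀)/Δz = 9.8 × 2.066 × 10⁻³ / 40 = 5.0617 × 10⁻⁴ s⁻².
N = √(5.0617 × 10⁻⁴) = 0.022498 rad s⁻¹ → T = 2π/N = 279.28 s = 4.6547 min ≈ 4.65 min.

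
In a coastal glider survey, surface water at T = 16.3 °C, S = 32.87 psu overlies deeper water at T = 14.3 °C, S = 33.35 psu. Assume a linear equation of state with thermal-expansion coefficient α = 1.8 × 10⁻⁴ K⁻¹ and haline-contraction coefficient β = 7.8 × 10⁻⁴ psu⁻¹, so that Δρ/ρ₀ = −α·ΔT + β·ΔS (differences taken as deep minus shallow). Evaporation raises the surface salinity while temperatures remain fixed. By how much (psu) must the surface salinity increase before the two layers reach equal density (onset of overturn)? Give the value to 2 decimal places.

0.94 psu

Neutral buoyancy requires −α(T_deep − T_surf) + β(S_deep − S_surf′) = 0.
S_surf′ = S_deep − (α/β)·ΔT = 33.35 − (1.8 × 10⁻⁴/7.8 × 10⁻⁴)·(-2.0) = 33.8115 psu.
Increase required: 33.8115 − 32.87 = 0.9415 psu.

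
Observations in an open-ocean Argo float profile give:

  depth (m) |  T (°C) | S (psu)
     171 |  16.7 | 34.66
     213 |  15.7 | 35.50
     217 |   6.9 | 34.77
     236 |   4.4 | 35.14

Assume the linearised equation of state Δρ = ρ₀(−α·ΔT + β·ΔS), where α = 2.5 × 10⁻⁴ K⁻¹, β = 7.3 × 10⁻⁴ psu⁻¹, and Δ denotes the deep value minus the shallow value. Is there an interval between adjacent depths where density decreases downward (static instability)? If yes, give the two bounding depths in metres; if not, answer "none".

none

Evaluate Δρ/ρ₀ = −αΔT + βΔS across each adjacent pair:
  171–213 m: −αΔT+βΔS = −(2.5 × 10⁻⁴)(-1.0)+(7.3 × 10⁻⁴)(+0.84) = 8.6 × 10⁻⁴ → stable
  213–217 m: −αΔT+βΔS = −(2.5 × 10⁻⁴)(-8.8)+(7.3 × 10⁻⁴)(-0.73) = 1.7 × 10⁻³ → stable
  217–236 m: −αΔT+βΔS = −(2.5 × 10⁻⁴)(-2.5)+(7.3 × 10⁻⁴)(+0.37) = 9.0 × 10⁻⁴ → stable
Every interval has Δρ > 0: the column is stably stratified throughout.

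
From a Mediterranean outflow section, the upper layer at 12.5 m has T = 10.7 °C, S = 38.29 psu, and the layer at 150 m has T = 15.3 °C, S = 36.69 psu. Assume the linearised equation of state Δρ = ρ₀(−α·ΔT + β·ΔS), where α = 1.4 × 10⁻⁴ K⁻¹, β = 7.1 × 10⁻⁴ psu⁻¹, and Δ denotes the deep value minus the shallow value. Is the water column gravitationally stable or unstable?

unstable

ΔT = 15.3 − 10.7 = +4.6 K and ΔS = 36.69 − 38.29 = -1.60 psu (deep − shallow).
−αΔT = -6.44 × 10⁻⁴; βΔS = -1.136 × 10⁻³; sum Δρ/ρ₀ = -1.78 × 10⁻³.
Δρ/ρ₀ < 0, so Δρ < 0: deeper water is lighter → statically unstable; the column would overturn.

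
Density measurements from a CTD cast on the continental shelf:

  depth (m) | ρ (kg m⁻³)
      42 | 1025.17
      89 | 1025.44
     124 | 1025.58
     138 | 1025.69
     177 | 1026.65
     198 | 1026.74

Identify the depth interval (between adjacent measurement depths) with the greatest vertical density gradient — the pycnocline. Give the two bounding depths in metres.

138–177 m

Compute the density gradient over each adjacent pair:
  42–89 m: Δρ/Δz = 0.27/47 = 5.7 × 10⁻³ kg m⁻⁴
  89–124 m: Δρ/Δz = 0.14/35 = 4.0 × 10⁻³ kg m⁻⁴
  124–138 m: Δρ/Δz = 0.11/14 = 7.9 × 10⁻³ kg m⁻⁴
  138–177 m: Δρ/Δz = 0.96/39 = 0.025 kg m⁻⁴
  177–198 m: Δρ/Δz = 0.09/21 = 4.3 × 10⁻³ kg m⁻⁴
The largest gradient is in the 138–177 m interval — the pycnocline.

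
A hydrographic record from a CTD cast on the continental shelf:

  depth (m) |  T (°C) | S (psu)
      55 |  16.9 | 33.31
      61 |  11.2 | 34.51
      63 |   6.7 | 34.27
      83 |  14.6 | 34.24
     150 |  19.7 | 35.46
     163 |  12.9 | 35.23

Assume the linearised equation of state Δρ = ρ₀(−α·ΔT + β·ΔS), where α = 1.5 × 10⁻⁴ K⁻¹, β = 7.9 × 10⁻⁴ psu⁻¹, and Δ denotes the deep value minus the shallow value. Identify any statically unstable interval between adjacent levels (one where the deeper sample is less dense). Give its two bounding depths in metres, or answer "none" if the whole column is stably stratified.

63–83 m

Evaluate Δρ/ρ₀ = −αΔT + βΔS across each adjacent pair:
  55–61 m: −αΔT+βΔS = −(1.5 × 10⁻⁴)(-5.7)+(7.9 × 10⁻⁴)(+1.20) = 1.8 × 10⁻³ → stable
  61–63 m: −αΔT+βΔS = −(1.5 × 10⁻⁴)(-4.5)+(7.9 × 10⁻⁴)(-0.24) = 4.9 × 10⁻⁴ → stable
  63–83 m: −αΔT+βΔS = −(1.5 × 10⁻⁴)(+7.9)+(7.9 × 10⁻⁴)(-0.03) = -1.2 × 10⁻³ → UNSTABLE
  83–150 m: −αΔT+βΔS = −(1.5 × 10⁻⁴)(+5.1)+(7.9 × 10⁻⁴)(+1.22) = 2.0 × 10⁻⁴ → stable
  150–163 m: −αΔT+βΔS = −(1.5 × 10⁻⁴)(-6.8)+(7.9 × 10⁻⁴)(-0.23) = 8.4 × 10⁻⁴ → stable
The 63–83 m interval has Δρ < 0: lighter water underlies denser water.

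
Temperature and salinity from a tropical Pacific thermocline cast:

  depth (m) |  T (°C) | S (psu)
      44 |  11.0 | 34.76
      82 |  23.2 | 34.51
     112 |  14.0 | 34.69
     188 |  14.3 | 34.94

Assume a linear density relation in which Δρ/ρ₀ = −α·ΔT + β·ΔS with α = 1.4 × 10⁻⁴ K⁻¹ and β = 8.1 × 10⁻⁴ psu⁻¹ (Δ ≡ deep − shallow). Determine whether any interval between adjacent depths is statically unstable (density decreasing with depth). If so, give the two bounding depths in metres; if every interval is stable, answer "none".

44–82 m

Evaluate Δρ/ρ₀ = −αΔT + βΔS across each adjacent pair:
  44–82 m: −αΔT+βΔS = −(1.4 × 10⁻⁴)(+12.2)+(8.1 × 10⁻⁴)(-0.25) = -1.9 × 10⁻³ → UNSTABLE
  82–112 m: −αΔT+βΔS = −(1.4 × 10⁻⁴)(-9.2)+(8.1 × 10⁻⁴)(+0.18) = 1.4 × 10⁻³ → stable
  112–188 m: −αΔT+βΔS = −(1.4 × 10⁻⁴)(+0.3)+(8.1 × 10⁻⁴)(+0.25) = 1.6 × 10⁻⁴ → stable
The 44–82 m interval has Δρ < 0: lighter water underlies denser water.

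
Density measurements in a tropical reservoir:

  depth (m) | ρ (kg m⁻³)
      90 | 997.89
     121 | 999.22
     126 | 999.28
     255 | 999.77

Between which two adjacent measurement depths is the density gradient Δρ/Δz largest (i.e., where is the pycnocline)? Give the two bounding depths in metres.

90–121 m

Compute the density gradient over each adjacent pair:
  90–121 m: Δρ/Δz = 1.33/31 = 0.043 kg m⁻⁴
  121–126 m: Δρ/Δz = 0.06/5 = 0.012 kg m⁻⁴
  126–255 m: Δρ/Δz = 0.49/129 = 3.8 × 10⁻³ kg m⁻⁴
The largest gradient is in the 90–121 m interval — the pycnocline.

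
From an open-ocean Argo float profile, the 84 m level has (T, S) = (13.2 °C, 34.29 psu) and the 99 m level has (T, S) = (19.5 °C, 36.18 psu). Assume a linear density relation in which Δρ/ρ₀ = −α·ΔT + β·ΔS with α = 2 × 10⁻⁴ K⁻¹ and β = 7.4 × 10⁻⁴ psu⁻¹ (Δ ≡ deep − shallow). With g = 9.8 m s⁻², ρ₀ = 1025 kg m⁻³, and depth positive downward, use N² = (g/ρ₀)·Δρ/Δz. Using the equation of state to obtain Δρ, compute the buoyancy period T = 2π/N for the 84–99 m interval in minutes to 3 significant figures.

11.0 min

ΔT = +6.3 K, ΔS = +1.89 psu (deep − shallow).
Δρ/ρ₀ = −αΔT + βΔS = -1.26 × 10⁻³ + 1.3986 × 10⁻³ = 1.386 × 10⁻⁴, so Δρ ≈ 0.1421 kg m⁻³.
N² = (g/ρ₀)·Δρ/Δz = g·(Δρ/ρ₀)/Δz = 9.8 × 1.386 × 10⁻⁴ / 15 = 9.0552 × 10⁻⁵ s⁻².
N = √(9.0552 × 10⁻⁵) = 9.5159 × 10⁻³ rad s⁻¹ → T = 2π/N = 660.28 s = 11.005 min ≈ 11.0 min.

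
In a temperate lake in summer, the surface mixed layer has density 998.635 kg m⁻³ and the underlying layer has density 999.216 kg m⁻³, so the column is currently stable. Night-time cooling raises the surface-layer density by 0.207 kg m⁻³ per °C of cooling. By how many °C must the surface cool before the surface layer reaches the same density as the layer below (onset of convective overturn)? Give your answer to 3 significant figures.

Density deficit of the surface layer: 999.216 − 998.635 = 0.581 kg m⁻³.
Required change = 0.581 / 0.207 = 2.81 °C.

2.81 °C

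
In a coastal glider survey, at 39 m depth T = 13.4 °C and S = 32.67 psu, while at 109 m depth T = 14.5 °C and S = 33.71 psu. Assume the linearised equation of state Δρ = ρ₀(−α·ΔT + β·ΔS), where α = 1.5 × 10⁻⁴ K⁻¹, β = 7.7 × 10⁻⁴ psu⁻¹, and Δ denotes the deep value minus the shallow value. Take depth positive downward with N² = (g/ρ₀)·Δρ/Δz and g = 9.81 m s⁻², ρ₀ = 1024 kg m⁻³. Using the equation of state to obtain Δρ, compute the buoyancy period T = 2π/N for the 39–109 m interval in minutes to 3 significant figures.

ΔT = +1.1 K, ΔS = +1.04 psu (deep − shallow).
Δρ/ρ₀ = −αΔT + βΔS = -1.65 × 10⁻⁴ + 8.008 × 10⁻⁴ = 6.358 × 10⁻⁴, so Δρ ≈ 0.6511 kg m⁻³.
N² = (g/ρ₀)·Δρ/Δz = g·(Δρ/ρ₀)/Δz = 9.81 × 6.358 × 10⁻⁴ / 70 = 8.9103 × 10⁻⁵ s⁻².
N = √(8.9103 × 10⁻⁵) = 9.4394 × 10⁻³ rad s⁻¹ → T = 2π/N = 665.63 s = 11.094 min ≈ 11.1 min.

11.1 min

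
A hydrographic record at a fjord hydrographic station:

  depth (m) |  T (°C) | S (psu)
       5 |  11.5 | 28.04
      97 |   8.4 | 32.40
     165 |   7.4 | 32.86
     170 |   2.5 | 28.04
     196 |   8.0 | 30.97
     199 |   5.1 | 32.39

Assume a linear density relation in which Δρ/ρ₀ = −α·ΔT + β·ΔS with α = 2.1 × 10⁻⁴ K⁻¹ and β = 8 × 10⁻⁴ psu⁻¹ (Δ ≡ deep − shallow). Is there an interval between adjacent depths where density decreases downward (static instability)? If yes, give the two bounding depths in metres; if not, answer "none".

Evaluate Δρ/ρ₀ = −αΔT + βΔS across each adjacent pair:
  5–97 m: −αΔT+βΔS = −(2.1 × 10⁻⁴)(-3.1)+(8 × 10⁻⁴)(+4.36) = 4.1 × 10⁻³ → stable
  97–165 m: −αΔT+βΔS = −(2.1 × 10⁻⁴)(-1.0)+(8 × 10⁻⁴)(+0.46) = 5.8 × 10⁻⁴ → stable
  165–170 m: −αΔT+βΔS = −(2.1 × 10⁻⁴)(-4.9)+(8 × 10⁻⁴)(-4.82) = -2.8 × 10⁻³ → UNSTABLE
  170–196 m: −αΔT+βΔS = −(2.1 × 10⁻⁴)(+5.5)+(8 × 10⁻⁴)(+2.93) = 1.2 × 10⁻³ → stable
  196–199 m: −αΔT+βΔS = −(2.1 × 10⁻⁴)(-2.9)+(8 × 10⁻⁴)(+1.42) = 1.7 × 10⁻³ → stable
The 165–170 m interval has Δρ < 0: lighter water underlies denser water.

165–170 m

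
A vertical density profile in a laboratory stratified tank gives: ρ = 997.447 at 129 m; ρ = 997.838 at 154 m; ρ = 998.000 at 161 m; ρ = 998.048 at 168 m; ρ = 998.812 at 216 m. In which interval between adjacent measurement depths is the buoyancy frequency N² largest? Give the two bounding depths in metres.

154–161 m

Compute the density gradient over each adjacent pair:
  129–154 m: Δρ/Δz = 0.391/25 = 0.016 kg m⁻⁴
  154–161 m: Δρ/Δz = 0.162/7 = 0.023 kg m⁻⁴
  161–168 m: Δρ/Δz = 0.048/7 = 6.9 × 10⁻³ kg m⁻⁴
  168–216 m: Δρ/Δz = 0.764/48 = 0.016 kg m⁻⁴
The largest gradient is in the 154–161 m interval — the pycnocline.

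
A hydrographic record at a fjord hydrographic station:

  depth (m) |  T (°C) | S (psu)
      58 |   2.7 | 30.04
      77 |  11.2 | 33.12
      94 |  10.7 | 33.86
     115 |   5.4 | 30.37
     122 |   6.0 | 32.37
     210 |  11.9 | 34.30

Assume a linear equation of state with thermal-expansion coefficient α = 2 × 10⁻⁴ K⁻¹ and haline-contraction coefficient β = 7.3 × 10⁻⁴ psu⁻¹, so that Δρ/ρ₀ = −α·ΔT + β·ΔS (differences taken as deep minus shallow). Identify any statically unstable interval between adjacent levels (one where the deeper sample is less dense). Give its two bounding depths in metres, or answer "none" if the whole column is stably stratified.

94–115 m

Evaluate Δρ/ρ₀ = −αΔT + βΔS across each adjacent pair:
  58–77 m: −αΔT+βΔS = −(2 × 10⁻⁴)(+8.5)+(7.3 × 10⁻⁴)(+3.08) = 5.5 × 10⁻⁴ → stable
  77–94 m: −αΔT+βΔS = −(2 × 10⁻⁴)(-0.5)+(7.3 × 10⁻⁴)(+0.74) = 6.4 × 10⁻⁴ → stable
  94–115 m: −αΔT+βΔS = −(2 × 10⁻⁴)(-5.3)+(7.3 × 10⁻⁴)(-3.49) = -1.5 × 10⁻³ → UNSTABLE
  115–122 m: −αΔT+βΔS = −(2 × 10⁻⁴)(+0.6)+(7.3 × 10⁻⁴)(+2.00) = 1.3 × 10⁻³ → stable
  122–210 m: −αΔT+βΔS = −(2 × 10⁻⁴)(+5.9)+(7.3 × 10⁻⁴)(+1.93) = 2.3 × 10⁻⁴ → stable
The 94–115 m interval has Δρ < 0: lighter water underlies denser water.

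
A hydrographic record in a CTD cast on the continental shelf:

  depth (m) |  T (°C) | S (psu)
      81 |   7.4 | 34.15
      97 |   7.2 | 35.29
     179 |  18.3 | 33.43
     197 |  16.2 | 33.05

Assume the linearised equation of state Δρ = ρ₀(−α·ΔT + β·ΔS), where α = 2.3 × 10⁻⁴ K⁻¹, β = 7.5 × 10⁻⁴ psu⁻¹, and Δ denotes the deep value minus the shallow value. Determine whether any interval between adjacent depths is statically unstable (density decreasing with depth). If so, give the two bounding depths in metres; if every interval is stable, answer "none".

Evaluate Δρ/ρ₀ = −αΔT + βΔS across each adjacent pair:
  81–97 m: −αΔT+βΔS = −(2.3 × 10⁻⁴)(-0.2)+(7.5 × 10⁻⁴)(+1.14) = 9.0 × 10⁻⁴ → stable
  97–179 m: −αΔT+βΔS = −(2.3 × 10⁻⁴)(+11.1)+(7.5 × 10⁻⁴)(-1.86) = -3.9 × 10⁻³ → UNSTABLE
  179–197 m: −αΔT+βΔS = −(2.3 × 10⁻⁴)(-2.1)+(7.5 × 10⁻⁴)(-0.38) = 2.0 × 10⁻⁴ → stable
The 97–179 m interval has Δρ < 0: lighter water underlies denser water.

97–179 m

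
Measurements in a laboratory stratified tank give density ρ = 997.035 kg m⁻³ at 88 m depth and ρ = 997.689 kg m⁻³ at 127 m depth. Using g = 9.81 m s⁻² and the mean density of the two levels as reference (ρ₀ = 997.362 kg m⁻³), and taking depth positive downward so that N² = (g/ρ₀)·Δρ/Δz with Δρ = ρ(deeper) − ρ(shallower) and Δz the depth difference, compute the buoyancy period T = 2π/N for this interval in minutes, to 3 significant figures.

Δρ = 997.689 − 997.035 = 0.654 kg m⁻³ over Δz = 127 − 88 = 39 m.
N² = (9.81/997.362) × (0.654/39) = 1.6494 × 10⁻⁴ s⁻².
N = √(1.6494 × 10⁻⁴) = 0.012843 rad s⁻¹, so T = 2π/N = 489.23 s = 8.1538 min ≈ 8.15 min.

8.15 min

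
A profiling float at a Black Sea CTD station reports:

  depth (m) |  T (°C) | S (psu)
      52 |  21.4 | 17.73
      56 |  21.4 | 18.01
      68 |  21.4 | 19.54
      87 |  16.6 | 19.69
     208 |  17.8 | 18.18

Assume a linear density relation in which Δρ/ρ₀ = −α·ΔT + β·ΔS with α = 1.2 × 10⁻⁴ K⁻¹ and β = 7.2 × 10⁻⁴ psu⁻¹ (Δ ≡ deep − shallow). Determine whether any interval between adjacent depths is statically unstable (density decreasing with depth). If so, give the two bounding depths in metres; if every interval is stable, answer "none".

Evaluate Δρ/ρ₀ = −αΔT + βΔS across each adjacent pair:
  52–56 m: −αΔT+βΔS = −(1.2 × 10⁻⁴)(+0.0)+(7.2 × 10⁻⁴)(+0.28) = 2.0 × 10⁻⁴ → stable
  56–68 m: −αΔT+βΔS = −(1.2 × 10⁻⁴)(+0.0)+(7.2 × 10⁻⁴)(+1.53) = 1.1 × 10⁻³ → stable
  68–87 m: −αΔT+βΔS = −(1.2 × 10⁻⁴)(-4.8)+(7.2 × 10⁻⁴)(+0.15) = 6.8 × 10⁻⁴ → stable
  87–208 m: −αΔT+βΔS = −(1.2 × 10⁻⁴)(+1.2)+(7.2 × 10⁻⁴)(-1.51) = -1.2 × 10⁻³ → UNSTABLE
The 87–208 m interval has Δρ < 0: lighter water underlies denser water.

87–208 m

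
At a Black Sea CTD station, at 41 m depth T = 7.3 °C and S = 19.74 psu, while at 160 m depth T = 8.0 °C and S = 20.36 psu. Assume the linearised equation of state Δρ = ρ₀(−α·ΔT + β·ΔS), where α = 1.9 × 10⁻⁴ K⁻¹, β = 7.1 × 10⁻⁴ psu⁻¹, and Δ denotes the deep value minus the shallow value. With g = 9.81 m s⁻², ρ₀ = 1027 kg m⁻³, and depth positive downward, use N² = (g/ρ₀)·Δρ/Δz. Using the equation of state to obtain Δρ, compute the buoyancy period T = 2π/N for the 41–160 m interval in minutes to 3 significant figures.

20.8 min

ΔT = +0.7 K, ΔS = +0.62 psu (deep − shallow).
Δρ/ρ₀ = −αΔT + βΔS = -1.33 × 10⁻⁴ + 4.402 × 10⁻⁴ = 3.072 × 10⁻⁴, so Δρ ≈ 0.3155 kg m⁻³.
N² = (g/ρ₀)·Δρ/Δz = g·(Δρ/ρ₀)/Δz = 9.81 × 3.072 × 10⁻⁴ / 119 = 2.5325 × 10⁻⁵ s⁻².
N = √(2.5325 × 10⁻⁵) = 5.0324 × 10⁻³ rad s⁻¹ → T = 2π/N = 1.2485 × 10³ s = 20.808 min ≈ 20.8 min.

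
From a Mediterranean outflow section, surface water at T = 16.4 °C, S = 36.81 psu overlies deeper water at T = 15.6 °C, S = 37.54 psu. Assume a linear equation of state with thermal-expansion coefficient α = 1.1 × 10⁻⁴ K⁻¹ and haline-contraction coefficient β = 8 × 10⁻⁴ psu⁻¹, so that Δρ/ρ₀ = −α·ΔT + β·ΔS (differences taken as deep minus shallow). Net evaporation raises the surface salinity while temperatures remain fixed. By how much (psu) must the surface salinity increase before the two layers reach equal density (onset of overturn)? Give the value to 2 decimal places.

0.84 psu

Neutral buoyancy requires −α(T_deep − T_surf) + β(S_deep − S_surf′) = 0.
S_surf′ = S_deep − (α/β)·ΔT = 37.54 − (1.1 × 10⁻⁴/8 × 10⁻⁴)·(-0.8) = 37.6500 psu.
Increase required: 37.6500 − 36.81 = 0.8400 psu.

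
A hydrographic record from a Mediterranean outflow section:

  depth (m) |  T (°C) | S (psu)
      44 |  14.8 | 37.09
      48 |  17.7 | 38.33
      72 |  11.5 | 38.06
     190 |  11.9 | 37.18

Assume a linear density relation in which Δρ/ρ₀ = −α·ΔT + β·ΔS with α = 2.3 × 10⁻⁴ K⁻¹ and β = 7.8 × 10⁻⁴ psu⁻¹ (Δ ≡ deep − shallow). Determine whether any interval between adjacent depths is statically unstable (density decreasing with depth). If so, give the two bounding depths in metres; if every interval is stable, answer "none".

Evaluate Δρ/ρ₀ = −αΔT + βΔS across each adjacent pair:
  44–48 m: −αΔT+βΔS = −(2.3 × 10⁻⁴)(+2.9)+(7.8 × 10⁻⁴)(+1.24) = 3.0 × 10⁻⁴ → stable
  48–72 m: −αΔT+βΔS = −(2.3 × 10⁻⁴)(-6.2)+(7.8 × 10⁻⁴)(-0.27) = 1.2 × 10⁻³ → stable
  72–190 m: −αΔT+βΔS = −(2.3 × 10⁻⁴)(+0.4)+(7.8 × 10⁻⁴)(-0.88) = -7.8 × 10⁻⁴ → UNSTABLE
The 72–190 m interval has Δρ < 0: lighter water underlies denser water.

72–190 m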